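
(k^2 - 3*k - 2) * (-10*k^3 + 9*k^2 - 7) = -10*k^5 + 39*k^4 - 7*k^3 - 25*k^2 + 21*k + 14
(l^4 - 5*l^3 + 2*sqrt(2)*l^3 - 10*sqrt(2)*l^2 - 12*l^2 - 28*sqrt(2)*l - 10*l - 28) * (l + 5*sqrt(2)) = l^5 - 5*l^4 + 7*sqrt(2)*l^4 - 35*sqrt(2)*l^3 + 8*l^3 - 88*sqrt(2)*l^2 - 110*l^2 - 308*l - 50*sqrt(2)*l - 140*sqrt(2)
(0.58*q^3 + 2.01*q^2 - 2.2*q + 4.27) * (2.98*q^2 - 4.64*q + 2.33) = 1.7284*q^5 + 3.2986*q^4 - 14.531*q^3 + 27.6159*q^2 - 24.9388*q + 9.9491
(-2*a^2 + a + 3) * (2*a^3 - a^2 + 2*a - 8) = -4*a^5 + 4*a^4 + a^3 + 15*a^2 - 2*a - 24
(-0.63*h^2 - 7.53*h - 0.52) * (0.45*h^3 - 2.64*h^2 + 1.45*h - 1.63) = -0.2835*h^5 - 1.7253*h^4 + 18.7317*h^3 - 8.5188*h^2 + 11.5199*h + 0.8476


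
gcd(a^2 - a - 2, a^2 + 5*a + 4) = a + 1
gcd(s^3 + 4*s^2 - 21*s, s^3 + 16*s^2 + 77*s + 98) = s + 7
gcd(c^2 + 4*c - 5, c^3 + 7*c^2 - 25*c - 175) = c + 5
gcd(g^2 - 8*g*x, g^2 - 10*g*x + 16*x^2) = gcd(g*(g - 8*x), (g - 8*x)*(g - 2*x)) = -g + 8*x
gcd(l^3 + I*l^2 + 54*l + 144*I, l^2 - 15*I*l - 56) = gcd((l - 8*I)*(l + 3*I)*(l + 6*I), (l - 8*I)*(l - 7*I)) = l - 8*I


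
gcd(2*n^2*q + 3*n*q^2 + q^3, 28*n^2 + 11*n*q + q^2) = 1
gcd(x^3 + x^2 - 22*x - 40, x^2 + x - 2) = x + 2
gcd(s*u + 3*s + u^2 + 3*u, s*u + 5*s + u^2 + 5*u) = s + u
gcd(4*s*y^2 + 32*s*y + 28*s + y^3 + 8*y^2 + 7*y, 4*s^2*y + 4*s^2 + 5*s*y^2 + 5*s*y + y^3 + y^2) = 4*s*y + 4*s + y^2 + y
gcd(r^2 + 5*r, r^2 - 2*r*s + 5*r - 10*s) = r + 5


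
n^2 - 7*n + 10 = (n - 5)*(n - 2)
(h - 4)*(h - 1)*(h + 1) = h^3 - 4*h^2 - h + 4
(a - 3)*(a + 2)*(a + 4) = a^3 + 3*a^2 - 10*a - 24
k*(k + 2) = k^2 + 2*k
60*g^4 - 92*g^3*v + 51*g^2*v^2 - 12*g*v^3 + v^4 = (-5*g + v)*(-3*g + v)*(-2*g + v)^2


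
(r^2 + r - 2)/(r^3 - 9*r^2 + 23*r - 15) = (r + 2)/(r^2 - 8*r + 15)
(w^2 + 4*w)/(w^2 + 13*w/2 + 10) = 2*w/(2*w + 5)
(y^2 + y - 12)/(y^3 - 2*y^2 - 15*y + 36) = 1/(y - 3)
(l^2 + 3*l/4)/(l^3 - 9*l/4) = (4*l + 3)/(4*l^2 - 9)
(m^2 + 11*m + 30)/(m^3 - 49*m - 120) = (m + 6)/(m^2 - 5*m - 24)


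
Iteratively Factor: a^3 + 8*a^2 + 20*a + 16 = (a + 2)*(a^2 + 6*a + 8) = (a + 2)*(a + 4)*(a + 2)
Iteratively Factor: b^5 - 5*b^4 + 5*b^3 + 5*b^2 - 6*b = (b + 1)*(b^4 - 6*b^3 + 11*b^2 - 6*b) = (b - 3)*(b + 1)*(b^3 - 3*b^2 + 2*b) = (b - 3)*(b - 1)*(b + 1)*(b^2 - 2*b) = b*(b - 3)*(b - 1)*(b + 1)*(b - 2)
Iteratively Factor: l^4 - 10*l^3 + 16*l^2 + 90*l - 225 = (l - 3)*(l^3 - 7*l^2 - 5*l + 75) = (l - 5)*(l - 3)*(l^2 - 2*l - 15) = (l - 5)^2*(l - 3)*(l + 3)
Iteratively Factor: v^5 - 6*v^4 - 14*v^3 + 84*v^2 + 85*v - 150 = (v - 5)*(v^4 - v^3 - 19*v^2 - 11*v + 30) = (v - 5)^2*(v^3 + 4*v^2 + v - 6) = (v - 5)^2*(v + 2)*(v^2 + 2*v - 3) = (v - 5)^2*(v - 1)*(v + 2)*(v + 3)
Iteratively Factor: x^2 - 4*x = (x)*(x - 4)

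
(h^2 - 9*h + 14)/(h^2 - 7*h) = (h - 2)/h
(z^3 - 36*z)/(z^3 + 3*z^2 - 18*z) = (z - 6)/(z - 3)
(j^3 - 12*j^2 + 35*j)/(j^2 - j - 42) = j*(j - 5)/(j + 6)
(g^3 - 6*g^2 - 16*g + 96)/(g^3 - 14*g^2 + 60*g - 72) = (g^2 - 16)/(g^2 - 8*g + 12)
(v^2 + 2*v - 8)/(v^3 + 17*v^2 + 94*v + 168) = (v - 2)/(v^2 + 13*v + 42)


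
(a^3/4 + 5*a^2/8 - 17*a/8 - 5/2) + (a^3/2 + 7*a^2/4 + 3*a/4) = 3*a^3/4 + 19*a^2/8 - 11*a/8 - 5/2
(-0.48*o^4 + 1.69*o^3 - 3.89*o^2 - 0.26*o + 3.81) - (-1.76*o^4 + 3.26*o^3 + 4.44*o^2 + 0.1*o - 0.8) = 1.28*o^4 - 1.57*o^3 - 8.33*o^2 - 0.36*o + 4.61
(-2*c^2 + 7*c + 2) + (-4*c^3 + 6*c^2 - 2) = -4*c^3 + 4*c^2 + 7*c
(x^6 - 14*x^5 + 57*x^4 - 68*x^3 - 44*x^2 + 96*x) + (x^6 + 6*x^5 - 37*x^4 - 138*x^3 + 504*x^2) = 2*x^6 - 8*x^5 + 20*x^4 - 206*x^3 + 460*x^2 + 96*x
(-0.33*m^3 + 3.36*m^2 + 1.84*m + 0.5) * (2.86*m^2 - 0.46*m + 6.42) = -0.9438*m^5 + 9.7614*m^4 + 1.5982*m^3 + 22.1548*m^2 + 11.5828*m + 3.21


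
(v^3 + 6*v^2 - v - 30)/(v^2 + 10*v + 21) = (v^2 + 3*v - 10)/(v + 7)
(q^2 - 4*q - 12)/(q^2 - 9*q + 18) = (q + 2)/(q - 3)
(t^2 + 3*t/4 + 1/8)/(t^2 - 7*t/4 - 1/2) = (t + 1/2)/(t - 2)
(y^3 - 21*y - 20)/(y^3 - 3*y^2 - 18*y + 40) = (y + 1)/(y - 2)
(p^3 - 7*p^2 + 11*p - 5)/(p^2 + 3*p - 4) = (p^2 - 6*p + 5)/(p + 4)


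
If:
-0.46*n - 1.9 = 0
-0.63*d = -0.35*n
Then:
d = -2.29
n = -4.13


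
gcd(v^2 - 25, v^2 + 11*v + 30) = v + 5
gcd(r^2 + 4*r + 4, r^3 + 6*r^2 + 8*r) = r + 2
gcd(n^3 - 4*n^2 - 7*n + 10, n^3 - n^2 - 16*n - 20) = n^2 - 3*n - 10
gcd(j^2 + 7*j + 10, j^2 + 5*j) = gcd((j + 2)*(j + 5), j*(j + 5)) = j + 5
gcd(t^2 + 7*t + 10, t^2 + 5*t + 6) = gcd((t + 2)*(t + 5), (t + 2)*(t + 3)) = t + 2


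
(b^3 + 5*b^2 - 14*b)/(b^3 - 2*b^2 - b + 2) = b*(b + 7)/(b^2 - 1)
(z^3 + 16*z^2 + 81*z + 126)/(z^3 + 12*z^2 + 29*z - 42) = (z + 3)/(z - 1)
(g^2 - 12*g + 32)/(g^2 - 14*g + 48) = (g - 4)/(g - 6)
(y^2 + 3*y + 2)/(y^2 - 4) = (y + 1)/(y - 2)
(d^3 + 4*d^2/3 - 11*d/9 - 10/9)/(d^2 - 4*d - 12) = (-9*d^3 - 12*d^2 + 11*d + 10)/(9*(-d^2 + 4*d + 12))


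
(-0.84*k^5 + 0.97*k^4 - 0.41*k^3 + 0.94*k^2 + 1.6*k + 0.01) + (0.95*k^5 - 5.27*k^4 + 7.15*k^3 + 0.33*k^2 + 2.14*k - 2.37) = 0.11*k^5 - 4.3*k^4 + 6.74*k^3 + 1.27*k^2 + 3.74*k - 2.36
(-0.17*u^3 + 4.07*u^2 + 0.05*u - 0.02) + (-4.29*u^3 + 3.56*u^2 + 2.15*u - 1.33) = -4.46*u^3 + 7.63*u^2 + 2.2*u - 1.35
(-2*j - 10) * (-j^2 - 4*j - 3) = 2*j^3 + 18*j^2 + 46*j + 30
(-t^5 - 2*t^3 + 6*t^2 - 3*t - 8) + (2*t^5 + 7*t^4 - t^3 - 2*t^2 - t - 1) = t^5 + 7*t^4 - 3*t^3 + 4*t^2 - 4*t - 9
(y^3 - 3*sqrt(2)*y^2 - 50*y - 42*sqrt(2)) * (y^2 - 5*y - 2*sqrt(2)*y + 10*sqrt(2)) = y^5 - 5*sqrt(2)*y^4 - 5*y^4 - 38*y^3 + 25*sqrt(2)*y^3 + 58*sqrt(2)*y^2 + 190*y^2 - 290*sqrt(2)*y + 168*y - 840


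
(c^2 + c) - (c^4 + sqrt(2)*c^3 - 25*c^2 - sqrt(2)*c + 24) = -c^4 - sqrt(2)*c^3 + 26*c^2 + c + sqrt(2)*c - 24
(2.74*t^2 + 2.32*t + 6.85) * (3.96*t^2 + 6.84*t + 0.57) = 10.8504*t^4 + 27.9288*t^3 + 44.5566*t^2 + 48.1764*t + 3.9045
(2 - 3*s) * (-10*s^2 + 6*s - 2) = 30*s^3 - 38*s^2 + 18*s - 4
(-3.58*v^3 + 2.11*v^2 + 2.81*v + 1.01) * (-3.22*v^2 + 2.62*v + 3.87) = 11.5276*v^5 - 16.1738*v^4 - 17.3746*v^3 + 12.2757*v^2 + 13.5209*v + 3.9087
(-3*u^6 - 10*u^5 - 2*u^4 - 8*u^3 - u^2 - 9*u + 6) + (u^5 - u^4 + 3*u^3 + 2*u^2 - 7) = -3*u^6 - 9*u^5 - 3*u^4 - 5*u^3 + u^2 - 9*u - 1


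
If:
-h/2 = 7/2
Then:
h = -7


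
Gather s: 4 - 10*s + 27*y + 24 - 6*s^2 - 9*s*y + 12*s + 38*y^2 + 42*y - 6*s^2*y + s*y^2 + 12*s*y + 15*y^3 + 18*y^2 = s^2*(-6*y - 6) + s*(y^2 + 3*y + 2) + 15*y^3 + 56*y^2 + 69*y + 28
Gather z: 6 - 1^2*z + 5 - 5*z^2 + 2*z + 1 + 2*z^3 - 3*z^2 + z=2*z^3 - 8*z^2 + 2*z + 12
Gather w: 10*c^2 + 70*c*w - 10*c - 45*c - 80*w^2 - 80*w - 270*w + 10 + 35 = 10*c^2 - 55*c - 80*w^2 + w*(70*c - 350) + 45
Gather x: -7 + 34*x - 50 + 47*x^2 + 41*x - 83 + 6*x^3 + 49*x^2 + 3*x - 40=6*x^3 + 96*x^2 + 78*x - 180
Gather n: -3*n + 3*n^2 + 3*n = 3*n^2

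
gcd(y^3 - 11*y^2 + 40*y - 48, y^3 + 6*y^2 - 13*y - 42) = y - 3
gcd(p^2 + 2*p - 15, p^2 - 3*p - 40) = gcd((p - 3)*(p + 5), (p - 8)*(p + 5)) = p + 5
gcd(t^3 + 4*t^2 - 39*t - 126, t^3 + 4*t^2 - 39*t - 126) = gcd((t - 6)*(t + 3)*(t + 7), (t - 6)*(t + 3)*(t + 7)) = t^3 + 4*t^2 - 39*t - 126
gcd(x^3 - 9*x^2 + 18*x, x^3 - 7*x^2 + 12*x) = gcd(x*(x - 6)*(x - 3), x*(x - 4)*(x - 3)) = x^2 - 3*x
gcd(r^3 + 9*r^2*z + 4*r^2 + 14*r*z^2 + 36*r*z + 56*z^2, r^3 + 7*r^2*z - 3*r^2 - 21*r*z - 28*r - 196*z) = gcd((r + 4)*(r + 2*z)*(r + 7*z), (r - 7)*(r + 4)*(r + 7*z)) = r^2 + 7*r*z + 4*r + 28*z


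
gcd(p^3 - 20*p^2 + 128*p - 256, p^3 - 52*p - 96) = p - 8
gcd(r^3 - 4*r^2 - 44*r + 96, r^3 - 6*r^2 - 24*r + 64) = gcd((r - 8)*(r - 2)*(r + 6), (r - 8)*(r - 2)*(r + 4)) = r^2 - 10*r + 16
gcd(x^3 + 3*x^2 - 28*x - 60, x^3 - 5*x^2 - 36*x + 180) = x^2 + x - 30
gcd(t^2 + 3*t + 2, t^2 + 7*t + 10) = t + 2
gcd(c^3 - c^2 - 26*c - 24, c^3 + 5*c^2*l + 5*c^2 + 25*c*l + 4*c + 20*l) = c^2 + 5*c + 4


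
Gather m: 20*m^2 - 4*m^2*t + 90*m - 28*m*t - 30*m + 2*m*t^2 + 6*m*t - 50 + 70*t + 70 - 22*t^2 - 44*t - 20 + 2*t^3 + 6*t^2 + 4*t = m^2*(20 - 4*t) + m*(2*t^2 - 22*t + 60) + 2*t^3 - 16*t^2 + 30*t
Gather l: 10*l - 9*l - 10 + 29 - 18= l + 1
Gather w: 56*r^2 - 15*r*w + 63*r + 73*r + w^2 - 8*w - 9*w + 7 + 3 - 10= 56*r^2 + 136*r + w^2 + w*(-15*r - 17)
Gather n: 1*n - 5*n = -4*n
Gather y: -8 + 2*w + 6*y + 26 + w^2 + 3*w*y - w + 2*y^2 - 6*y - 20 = w^2 + 3*w*y + w + 2*y^2 - 2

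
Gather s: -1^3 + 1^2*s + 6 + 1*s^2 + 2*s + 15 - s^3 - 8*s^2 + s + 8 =-s^3 - 7*s^2 + 4*s + 28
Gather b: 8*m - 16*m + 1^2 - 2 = -8*m - 1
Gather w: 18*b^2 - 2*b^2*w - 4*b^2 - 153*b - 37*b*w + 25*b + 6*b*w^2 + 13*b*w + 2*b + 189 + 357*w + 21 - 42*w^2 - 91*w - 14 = 14*b^2 - 126*b + w^2*(6*b - 42) + w*(-2*b^2 - 24*b + 266) + 196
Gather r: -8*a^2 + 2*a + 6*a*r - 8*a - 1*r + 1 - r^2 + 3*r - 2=-8*a^2 - 6*a - r^2 + r*(6*a + 2) - 1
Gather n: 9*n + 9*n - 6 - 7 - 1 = 18*n - 14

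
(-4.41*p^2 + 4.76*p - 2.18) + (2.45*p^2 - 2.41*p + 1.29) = -1.96*p^2 + 2.35*p - 0.89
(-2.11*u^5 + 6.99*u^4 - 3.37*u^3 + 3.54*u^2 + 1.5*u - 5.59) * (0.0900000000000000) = -0.1899*u^5 + 0.6291*u^4 - 0.3033*u^3 + 0.3186*u^2 + 0.135*u - 0.5031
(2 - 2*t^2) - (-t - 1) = -2*t^2 + t + 3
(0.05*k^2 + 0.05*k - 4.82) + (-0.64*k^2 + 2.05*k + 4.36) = -0.59*k^2 + 2.1*k - 0.46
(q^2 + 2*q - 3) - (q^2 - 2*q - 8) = 4*q + 5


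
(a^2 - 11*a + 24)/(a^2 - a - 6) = (a - 8)/(a + 2)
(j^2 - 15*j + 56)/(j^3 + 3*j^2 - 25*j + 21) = (j^2 - 15*j + 56)/(j^3 + 3*j^2 - 25*j + 21)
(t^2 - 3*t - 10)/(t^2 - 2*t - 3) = (-t^2 + 3*t + 10)/(-t^2 + 2*t + 3)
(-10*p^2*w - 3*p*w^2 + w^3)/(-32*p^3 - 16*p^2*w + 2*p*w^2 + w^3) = w*(5*p - w)/(16*p^2 - w^2)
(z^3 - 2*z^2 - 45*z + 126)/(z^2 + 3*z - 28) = (z^2 - 9*z + 18)/(z - 4)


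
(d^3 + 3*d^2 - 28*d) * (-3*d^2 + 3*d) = -3*d^5 - 6*d^4 + 93*d^3 - 84*d^2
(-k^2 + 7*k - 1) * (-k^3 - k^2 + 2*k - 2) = k^5 - 6*k^4 - 8*k^3 + 17*k^2 - 16*k + 2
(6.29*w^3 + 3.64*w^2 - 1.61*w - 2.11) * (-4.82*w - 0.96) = -30.3178*w^4 - 23.5832*w^3 + 4.2658*w^2 + 11.7158*w + 2.0256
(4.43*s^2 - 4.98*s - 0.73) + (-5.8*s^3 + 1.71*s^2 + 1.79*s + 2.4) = -5.8*s^3 + 6.14*s^2 - 3.19*s + 1.67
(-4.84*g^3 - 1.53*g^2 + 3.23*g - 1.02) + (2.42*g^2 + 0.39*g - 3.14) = -4.84*g^3 + 0.89*g^2 + 3.62*g - 4.16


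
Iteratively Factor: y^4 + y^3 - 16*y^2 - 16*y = (y + 4)*(y^3 - 3*y^2 - 4*y) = (y + 1)*(y + 4)*(y^2 - 4*y) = (y - 4)*(y + 1)*(y + 4)*(y)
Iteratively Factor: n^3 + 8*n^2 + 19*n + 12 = (n + 4)*(n^2 + 4*n + 3) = (n + 3)*(n + 4)*(n + 1)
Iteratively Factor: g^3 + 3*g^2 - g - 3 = (g + 3)*(g^2 - 1) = (g - 1)*(g + 3)*(g + 1)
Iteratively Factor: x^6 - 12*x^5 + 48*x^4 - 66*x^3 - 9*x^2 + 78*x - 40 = (x - 5)*(x^5 - 7*x^4 + 13*x^3 - x^2 - 14*x + 8) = (x - 5)*(x - 1)*(x^4 - 6*x^3 + 7*x^2 + 6*x - 8) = (x - 5)*(x - 2)*(x - 1)*(x^3 - 4*x^2 - x + 4) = (x - 5)*(x - 2)*(x - 1)*(x + 1)*(x^2 - 5*x + 4) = (x - 5)*(x - 4)*(x - 2)*(x - 1)*(x + 1)*(x - 1)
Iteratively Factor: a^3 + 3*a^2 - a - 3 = (a + 1)*(a^2 + 2*a - 3) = (a + 1)*(a + 3)*(a - 1)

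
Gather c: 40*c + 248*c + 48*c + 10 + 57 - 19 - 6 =336*c + 42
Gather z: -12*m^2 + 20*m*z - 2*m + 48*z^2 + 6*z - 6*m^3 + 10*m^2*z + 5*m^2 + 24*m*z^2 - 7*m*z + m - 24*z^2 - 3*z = -6*m^3 - 7*m^2 - m + z^2*(24*m + 24) + z*(10*m^2 + 13*m + 3)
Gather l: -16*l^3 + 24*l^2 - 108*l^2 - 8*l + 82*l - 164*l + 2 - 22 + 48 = -16*l^3 - 84*l^2 - 90*l + 28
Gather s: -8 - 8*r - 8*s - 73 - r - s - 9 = -9*r - 9*s - 90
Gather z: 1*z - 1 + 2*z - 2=3*z - 3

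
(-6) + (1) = -5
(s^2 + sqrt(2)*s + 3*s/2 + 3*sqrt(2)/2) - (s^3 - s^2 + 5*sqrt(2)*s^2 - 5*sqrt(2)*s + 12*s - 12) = -s^3 - 5*sqrt(2)*s^2 + 2*s^2 - 21*s/2 + 6*sqrt(2)*s + 3*sqrt(2)/2 + 12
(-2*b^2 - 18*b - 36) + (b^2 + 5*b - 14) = -b^2 - 13*b - 50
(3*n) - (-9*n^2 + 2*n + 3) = 9*n^2 + n - 3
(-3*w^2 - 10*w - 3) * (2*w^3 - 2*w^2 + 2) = -6*w^5 - 14*w^4 + 14*w^3 - 20*w - 6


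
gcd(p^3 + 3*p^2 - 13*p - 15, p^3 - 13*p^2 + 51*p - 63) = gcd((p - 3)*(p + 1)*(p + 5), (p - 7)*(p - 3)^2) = p - 3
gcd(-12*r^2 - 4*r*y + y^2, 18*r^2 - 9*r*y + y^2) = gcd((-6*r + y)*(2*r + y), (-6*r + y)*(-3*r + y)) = -6*r + y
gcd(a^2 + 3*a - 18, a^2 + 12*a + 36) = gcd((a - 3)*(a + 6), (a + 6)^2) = a + 6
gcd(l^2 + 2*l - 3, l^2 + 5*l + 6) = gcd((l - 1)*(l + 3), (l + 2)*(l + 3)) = l + 3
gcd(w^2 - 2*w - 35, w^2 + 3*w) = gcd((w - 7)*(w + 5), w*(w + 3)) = 1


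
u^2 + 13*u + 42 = (u + 6)*(u + 7)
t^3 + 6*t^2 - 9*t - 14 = (t - 2)*(t + 1)*(t + 7)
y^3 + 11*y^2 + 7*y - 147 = (y - 3)*(y + 7)^2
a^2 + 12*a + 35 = (a + 5)*(a + 7)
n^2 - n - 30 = (n - 6)*(n + 5)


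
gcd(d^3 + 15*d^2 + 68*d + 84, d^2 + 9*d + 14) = d^2 + 9*d + 14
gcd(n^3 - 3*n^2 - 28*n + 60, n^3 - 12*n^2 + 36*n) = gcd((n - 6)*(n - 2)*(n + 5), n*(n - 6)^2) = n - 6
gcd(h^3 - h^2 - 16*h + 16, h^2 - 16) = h^2 - 16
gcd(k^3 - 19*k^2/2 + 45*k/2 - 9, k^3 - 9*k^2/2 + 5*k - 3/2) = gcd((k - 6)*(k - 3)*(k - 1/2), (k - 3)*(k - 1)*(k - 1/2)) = k^2 - 7*k/2 + 3/2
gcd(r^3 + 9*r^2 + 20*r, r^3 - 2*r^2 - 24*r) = r^2 + 4*r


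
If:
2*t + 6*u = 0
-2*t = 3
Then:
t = -3/2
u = 1/2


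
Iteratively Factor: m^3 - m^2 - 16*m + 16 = (m + 4)*(m^2 - 5*m + 4) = (m - 4)*(m + 4)*(m - 1)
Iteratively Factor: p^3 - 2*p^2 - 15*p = (p)*(p^2 - 2*p - 15) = p*(p + 3)*(p - 5)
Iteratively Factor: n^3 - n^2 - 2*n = (n + 1)*(n^2 - 2*n) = (n - 2)*(n + 1)*(n)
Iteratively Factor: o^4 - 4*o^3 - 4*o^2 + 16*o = (o - 4)*(o^3 - 4*o) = (o - 4)*(o - 2)*(o^2 + 2*o) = (o - 4)*(o - 2)*(o + 2)*(o)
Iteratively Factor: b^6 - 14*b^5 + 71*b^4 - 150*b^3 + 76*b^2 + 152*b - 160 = (b - 5)*(b^5 - 9*b^4 + 26*b^3 - 20*b^2 - 24*b + 32) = (b - 5)*(b - 4)*(b^4 - 5*b^3 + 6*b^2 + 4*b - 8) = (b - 5)*(b - 4)*(b + 1)*(b^3 - 6*b^2 + 12*b - 8) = (b - 5)*(b - 4)*(b - 2)*(b + 1)*(b^2 - 4*b + 4) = (b - 5)*(b - 4)*(b - 2)^2*(b + 1)*(b - 2)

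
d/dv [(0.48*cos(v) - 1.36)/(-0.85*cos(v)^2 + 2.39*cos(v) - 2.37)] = (-0.408*cos(v)^2 + 2.312*cos(v) - 2.1128)*sin(v)/(0.7225*cos(v)^4 - 4.063*cos(v)^3 + 9.7411*cos(v)^2 - 11.3286*cos(v) + 5.6169)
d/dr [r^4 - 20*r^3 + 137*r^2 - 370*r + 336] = 4*r^3 - 60*r^2 + 274*r - 370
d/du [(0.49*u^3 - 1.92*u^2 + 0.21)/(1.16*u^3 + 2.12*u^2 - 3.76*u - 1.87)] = (3.266*u^4 - 3.6848*u^3 + 3.7395*u^2 + 6.2904*u + 0.7896)/(1.3456*u^6 + 4.9184*u^5 - 4.2288*u^4 - 20.2808*u^3 + 6.2088*u^2 + 14.0624*u + 3.4969)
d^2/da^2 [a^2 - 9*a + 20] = 2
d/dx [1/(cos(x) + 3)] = sin(x)/(cos(x) + 3)^2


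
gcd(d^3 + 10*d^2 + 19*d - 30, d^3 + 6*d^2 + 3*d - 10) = d^2 + 4*d - 5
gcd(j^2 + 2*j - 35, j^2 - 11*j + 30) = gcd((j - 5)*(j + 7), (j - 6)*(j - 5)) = j - 5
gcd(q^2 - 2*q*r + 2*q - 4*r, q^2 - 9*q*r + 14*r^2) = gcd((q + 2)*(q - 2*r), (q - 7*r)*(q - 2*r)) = q - 2*r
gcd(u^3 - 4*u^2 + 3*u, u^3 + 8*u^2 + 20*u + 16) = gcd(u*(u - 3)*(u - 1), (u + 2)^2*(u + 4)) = 1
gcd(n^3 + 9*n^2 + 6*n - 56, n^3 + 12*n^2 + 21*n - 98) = n^2 + 5*n - 14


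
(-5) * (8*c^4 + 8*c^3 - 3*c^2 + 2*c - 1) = -40*c^4 - 40*c^3 + 15*c^2 - 10*c + 5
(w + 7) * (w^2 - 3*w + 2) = w^3 + 4*w^2 - 19*w + 14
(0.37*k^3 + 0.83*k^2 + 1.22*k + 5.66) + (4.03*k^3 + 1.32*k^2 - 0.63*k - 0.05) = 4.4*k^3 + 2.15*k^2 + 0.59*k + 5.61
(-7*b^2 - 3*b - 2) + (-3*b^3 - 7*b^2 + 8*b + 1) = -3*b^3 - 14*b^2 + 5*b - 1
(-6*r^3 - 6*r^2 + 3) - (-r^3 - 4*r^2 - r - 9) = -5*r^3 - 2*r^2 + r + 12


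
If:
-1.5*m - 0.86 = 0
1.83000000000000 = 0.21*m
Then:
No Solution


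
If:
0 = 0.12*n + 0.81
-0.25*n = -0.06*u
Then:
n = -6.75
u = -28.12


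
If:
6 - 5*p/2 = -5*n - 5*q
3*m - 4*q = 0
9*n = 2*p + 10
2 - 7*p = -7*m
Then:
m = -2812/595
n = 74/595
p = -2642/595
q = -2109/595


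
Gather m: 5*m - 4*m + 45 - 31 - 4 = m + 10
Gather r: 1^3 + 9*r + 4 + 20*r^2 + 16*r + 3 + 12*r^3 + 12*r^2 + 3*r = 12*r^3 + 32*r^2 + 28*r + 8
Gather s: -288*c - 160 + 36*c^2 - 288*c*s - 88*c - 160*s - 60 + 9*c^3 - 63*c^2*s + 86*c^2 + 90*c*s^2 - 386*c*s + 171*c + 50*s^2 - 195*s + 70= 9*c^3 + 122*c^2 - 205*c + s^2*(90*c + 50) + s*(-63*c^2 - 674*c - 355) - 150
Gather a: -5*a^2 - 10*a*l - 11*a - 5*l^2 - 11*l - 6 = -5*a^2 + a*(-10*l - 11) - 5*l^2 - 11*l - 6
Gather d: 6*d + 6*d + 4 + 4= 12*d + 8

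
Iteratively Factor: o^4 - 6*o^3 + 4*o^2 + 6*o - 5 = (o - 5)*(o^3 - o^2 - o + 1) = (o - 5)*(o + 1)*(o^2 - 2*o + 1) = (o - 5)*(o - 1)*(o + 1)*(o - 1)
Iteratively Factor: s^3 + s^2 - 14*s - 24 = (s + 3)*(s^2 - 2*s - 8) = (s + 2)*(s + 3)*(s - 4)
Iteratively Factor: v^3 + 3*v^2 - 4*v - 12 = (v - 2)*(v^2 + 5*v + 6) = (v - 2)*(v + 2)*(v + 3)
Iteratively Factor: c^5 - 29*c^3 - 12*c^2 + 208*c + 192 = (c + 4)*(c^4 - 4*c^3 - 13*c^2 + 40*c + 48) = (c + 1)*(c + 4)*(c^3 - 5*c^2 - 8*c + 48) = (c - 4)*(c + 1)*(c + 4)*(c^2 - c - 12) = (c - 4)^2*(c + 1)*(c + 4)*(c + 3)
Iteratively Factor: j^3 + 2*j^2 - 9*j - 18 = (j + 3)*(j^2 - j - 6) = (j + 2)*(j + 3)*(j - 3)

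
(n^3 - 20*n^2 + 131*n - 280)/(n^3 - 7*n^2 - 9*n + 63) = (n^2 - 13*n + 40)/(n^2 - 9)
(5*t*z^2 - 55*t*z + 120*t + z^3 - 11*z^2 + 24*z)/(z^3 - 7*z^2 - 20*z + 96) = (5*t + z)/(z + 4)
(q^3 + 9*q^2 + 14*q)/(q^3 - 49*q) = (q + 2)/(q - 7)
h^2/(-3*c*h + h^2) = -h/(3*c - h)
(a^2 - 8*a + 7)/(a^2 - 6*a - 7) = (a - 1)/(a + 1)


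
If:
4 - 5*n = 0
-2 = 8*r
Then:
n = 4/5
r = -1/4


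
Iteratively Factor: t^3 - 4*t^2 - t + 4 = (t - 1)*(t^2 - 3*t - 4) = (t - 4)*(t - 1)*(t + 1)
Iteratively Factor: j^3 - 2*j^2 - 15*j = (j + 3)*(j^2 - 5*j) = j*(j + 3)*(j - 5)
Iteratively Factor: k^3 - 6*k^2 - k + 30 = (k - 5)*(k^2 - k - 6) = (k - 5)*(k + 2)*(k - 3)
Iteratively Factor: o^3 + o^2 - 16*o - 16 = (o - 4)*(o^2 + 5*o + 4) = (o - 4)*(o + 1)*(o + 4)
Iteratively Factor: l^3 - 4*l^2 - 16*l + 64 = (l - 4)*(l^2 - 16) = (l - 4)^2*(l + 4)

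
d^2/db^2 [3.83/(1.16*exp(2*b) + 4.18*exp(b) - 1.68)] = (3.83*(2.32*exp(b) + 4.18)*(4.64*exp(b) + 8.36)*exp(b) - (17.7712*exp(b) + 16.0094)*(1.16*exp(2*b) + 4.18*exp(b) - 1.68))*exp(b)/(1.16*exp(2*b) + 4.18*exp(b) - 1.68)^3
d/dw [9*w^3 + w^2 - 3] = w*(27*w + 2)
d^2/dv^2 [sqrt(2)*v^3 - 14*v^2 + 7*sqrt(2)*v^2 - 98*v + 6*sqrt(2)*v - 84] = 6*sqrt(2)*v - 28 + 14*sqrt(2)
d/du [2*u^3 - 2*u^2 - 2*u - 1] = 6*u^2 - 4*u - 2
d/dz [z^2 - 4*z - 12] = 2*z - 4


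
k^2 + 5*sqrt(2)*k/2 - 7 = (k - sqrt(2))*(k + 7*sqrt(2)/2)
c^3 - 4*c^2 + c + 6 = (c - 3)*(c - 2)*(c + 1)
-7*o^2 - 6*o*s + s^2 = (-7*o + s)*(o + s)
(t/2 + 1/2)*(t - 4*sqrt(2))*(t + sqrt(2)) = t^3/2 - 3*sqrt(2)*t^2/2 + t^2/2 - 4*t - 3*sqrt(2)*t/2 - 4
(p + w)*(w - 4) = p*w - 4*p + w^2 - 4*w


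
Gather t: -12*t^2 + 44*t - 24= -12*t^2 + 44*t - 24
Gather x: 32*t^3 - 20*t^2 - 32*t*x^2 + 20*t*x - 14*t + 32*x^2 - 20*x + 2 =32*t^3 - 20*t^2 - 14*t + x^2*(32 - 32*t) + x*(20*t - 20) + 2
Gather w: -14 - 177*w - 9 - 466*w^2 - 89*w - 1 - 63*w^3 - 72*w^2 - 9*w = -63*w^3 - 538*w^2 - 275*w - 24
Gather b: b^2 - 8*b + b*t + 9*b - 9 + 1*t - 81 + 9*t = b^2 + b*(t + 1) + 10*t - 90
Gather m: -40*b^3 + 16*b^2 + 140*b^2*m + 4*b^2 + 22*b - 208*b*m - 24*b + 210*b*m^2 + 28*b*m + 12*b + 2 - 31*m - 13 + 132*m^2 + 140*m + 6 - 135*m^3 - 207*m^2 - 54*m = -40*b^3 + 20*b^2 + 10*b - 135*m^3 + m^2*(210*b - 75) + m*(140*b^2 - 180*b + 55) - 5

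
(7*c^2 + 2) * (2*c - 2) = 14*c^3 - 14*c^2 + 4*c - 4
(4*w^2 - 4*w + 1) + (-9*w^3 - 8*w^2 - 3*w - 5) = -9*w^3 - 4*w^2 - 7*w - 4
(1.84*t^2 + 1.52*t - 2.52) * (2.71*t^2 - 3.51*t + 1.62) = 4.9864*t^4 - 2.3392*t^3 - 9.1836*t^2 + 11.3076*t - 4.0824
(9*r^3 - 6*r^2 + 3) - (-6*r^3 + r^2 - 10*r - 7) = 15*r^3 - 7*r^2 + 10*r + 10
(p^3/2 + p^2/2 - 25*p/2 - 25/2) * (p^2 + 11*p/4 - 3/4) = p^5/2 + 15*p^4/8 - 23*p^3/2 - 189*p^2/4 - 25*p + 75/8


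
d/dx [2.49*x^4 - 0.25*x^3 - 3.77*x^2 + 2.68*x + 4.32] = 9.96*x^3 - 0.75*x^2 - 7.54*x + 2.68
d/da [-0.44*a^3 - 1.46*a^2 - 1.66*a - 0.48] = -1.32*a^2 - 2.92*a - 1.66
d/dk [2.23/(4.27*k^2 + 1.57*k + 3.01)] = (-19.0442*k - 3.5011)/(4.27*k^2 + 1.57*k + 3.01)^2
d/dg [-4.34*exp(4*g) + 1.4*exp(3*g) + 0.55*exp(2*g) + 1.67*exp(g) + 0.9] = (-17.36*exp(3*g) + 4.2*exp(2*g) + 1.1*exp(g) + 1.67)*exp(g)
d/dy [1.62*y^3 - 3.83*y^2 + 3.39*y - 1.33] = 4.86*y^2 - 7.66*y + 3.39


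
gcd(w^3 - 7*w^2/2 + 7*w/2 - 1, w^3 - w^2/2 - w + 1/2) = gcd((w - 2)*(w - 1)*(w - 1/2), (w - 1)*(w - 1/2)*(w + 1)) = w^2 - 3*w/2 + 1/2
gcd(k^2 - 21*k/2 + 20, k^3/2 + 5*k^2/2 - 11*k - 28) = 1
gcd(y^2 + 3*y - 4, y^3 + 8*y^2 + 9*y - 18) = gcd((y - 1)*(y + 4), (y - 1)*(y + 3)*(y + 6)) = y - 1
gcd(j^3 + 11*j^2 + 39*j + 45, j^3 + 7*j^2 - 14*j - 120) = j + 5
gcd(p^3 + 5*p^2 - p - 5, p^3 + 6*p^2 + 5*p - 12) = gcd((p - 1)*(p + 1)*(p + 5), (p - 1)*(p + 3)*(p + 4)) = p - 1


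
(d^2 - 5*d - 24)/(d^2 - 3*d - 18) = (d - 8)/(d - 6)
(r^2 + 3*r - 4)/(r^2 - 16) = (r - 1)/(r - 4)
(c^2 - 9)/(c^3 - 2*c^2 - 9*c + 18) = 1/(c - 2)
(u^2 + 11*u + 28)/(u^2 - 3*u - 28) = (u + 7)/(u - 7)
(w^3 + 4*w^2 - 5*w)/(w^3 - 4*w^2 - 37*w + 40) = w/(w - 8)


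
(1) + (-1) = 0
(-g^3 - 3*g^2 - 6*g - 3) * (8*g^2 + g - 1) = -8*g^5 - 25*g^4 - 50*g^3 - 27*g^2 + 3*g + 3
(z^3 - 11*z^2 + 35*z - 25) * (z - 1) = z^4 - 12*z^3 + 46*z^2 - 60*z + 25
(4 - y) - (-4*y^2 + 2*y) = 4*y^2 - 3*y + 4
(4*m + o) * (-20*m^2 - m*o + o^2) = -80*m^3 - 24*m^2*o + 3*m*o^2 + o^3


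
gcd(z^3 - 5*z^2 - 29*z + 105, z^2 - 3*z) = z - 3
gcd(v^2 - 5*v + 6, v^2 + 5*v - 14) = v - 2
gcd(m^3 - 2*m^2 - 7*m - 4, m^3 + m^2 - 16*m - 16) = m^2 - 3*m - 4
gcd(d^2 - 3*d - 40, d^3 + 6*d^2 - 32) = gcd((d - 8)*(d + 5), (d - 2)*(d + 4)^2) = 1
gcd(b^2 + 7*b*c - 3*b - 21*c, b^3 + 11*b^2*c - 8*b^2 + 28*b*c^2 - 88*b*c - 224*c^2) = b + 7*c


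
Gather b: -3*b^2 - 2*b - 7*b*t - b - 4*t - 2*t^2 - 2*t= -3*b^2 + b*(-7*t - 3) - 2*t^2 - 6*t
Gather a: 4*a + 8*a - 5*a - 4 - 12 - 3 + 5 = 7*a - 14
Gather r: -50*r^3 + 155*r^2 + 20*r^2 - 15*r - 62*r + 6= -50*r^3 + 175*r^2 - 77*r + 6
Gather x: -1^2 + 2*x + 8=2*x + 7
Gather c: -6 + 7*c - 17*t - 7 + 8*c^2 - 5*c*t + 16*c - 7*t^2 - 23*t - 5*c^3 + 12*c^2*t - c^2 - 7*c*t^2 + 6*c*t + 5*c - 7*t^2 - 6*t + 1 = -5*c^3 + c^2*(12*t + 7) + c*(-7*t^2 + t + 28) - 14*t^2 - 46*t - 12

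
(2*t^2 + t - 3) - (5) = 2*t^2 + t - 8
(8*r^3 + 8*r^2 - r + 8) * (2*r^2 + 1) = 16*r^5 + 16*r^4 + 6*r^3 + 24*r^2 - r + 8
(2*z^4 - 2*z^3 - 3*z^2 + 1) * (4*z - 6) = 8*z^5 - 20*z^4 + 18*z^2 + 4*z - 6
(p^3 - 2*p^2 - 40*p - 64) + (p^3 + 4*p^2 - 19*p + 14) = 2*p^3 + 2*p^2 - 59*p - 50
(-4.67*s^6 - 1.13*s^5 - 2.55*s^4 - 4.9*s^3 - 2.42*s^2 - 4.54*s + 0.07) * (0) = 0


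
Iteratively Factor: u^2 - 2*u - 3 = (u - 3)*(u + 1)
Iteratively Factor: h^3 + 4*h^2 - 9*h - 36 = (h - 3)*(h^2 + 7*h + 12) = (h - 3)*(h + 3)*(h + 4)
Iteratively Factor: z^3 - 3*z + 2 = (z - 1)*(z^2 + z - 2) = (z - 1)^2*(z + 2)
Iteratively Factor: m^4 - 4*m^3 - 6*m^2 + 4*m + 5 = (m + 1)*(m^3 - 5*m^2 - m + 5) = (m - 1)*(m + 1)*(m^2 - 4*m - 5) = (m - 5)*(m - 1)*(m + 1)*(m + 1)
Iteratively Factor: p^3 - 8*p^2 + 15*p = (p - 3)*(p^2 - 5*p) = p*(p - 3)*(p - 5)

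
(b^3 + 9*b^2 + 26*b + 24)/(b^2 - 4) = (b^2 + 7*b + 12)/(b - 2)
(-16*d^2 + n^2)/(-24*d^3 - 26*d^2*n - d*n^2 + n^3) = (4*d - n)/(6*d^2 + 5*d*n - n^2)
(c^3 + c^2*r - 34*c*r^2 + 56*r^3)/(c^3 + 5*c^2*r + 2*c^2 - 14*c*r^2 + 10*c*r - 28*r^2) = (c - 4*r)/(c + 2)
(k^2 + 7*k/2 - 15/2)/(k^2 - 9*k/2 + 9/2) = (k + 5)/(k - 3)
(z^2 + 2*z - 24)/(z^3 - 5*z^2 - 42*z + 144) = (z - 4)/(z^2 - 11*z + 24)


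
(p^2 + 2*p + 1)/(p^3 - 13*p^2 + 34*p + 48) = (p + 1)/(p^2 - 14*p + 48)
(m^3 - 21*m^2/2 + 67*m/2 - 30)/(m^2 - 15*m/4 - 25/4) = 2*(2*m^2 - 11*m + 12)/(4*m + 5)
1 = 1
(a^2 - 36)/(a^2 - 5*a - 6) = (a + 6)/(a + 1)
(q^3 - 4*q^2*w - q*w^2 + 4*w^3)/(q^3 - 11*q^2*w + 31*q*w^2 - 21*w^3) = (q^2 - 3*q*w - 4*w^2)/(q^2 - 10*q*w + 21*w^2)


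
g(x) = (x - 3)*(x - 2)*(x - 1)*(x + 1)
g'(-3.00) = -268.00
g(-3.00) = 240.00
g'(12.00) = 4877.00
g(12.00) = 12870.00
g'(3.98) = 59.37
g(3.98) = 28.80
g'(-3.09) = -287.14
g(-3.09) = 264.97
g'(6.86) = 659.02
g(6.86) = 864.06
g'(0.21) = 6.48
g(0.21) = -4.77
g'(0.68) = 6.12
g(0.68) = -1.65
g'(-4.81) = -835.28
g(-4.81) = 1177.33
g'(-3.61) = -414.77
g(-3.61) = 446.18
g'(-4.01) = -534.23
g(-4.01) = 635.33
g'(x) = (x - 3)*(x - 2)*(x - 1) + (x - 3)*(x - 2)*(x + 1) + (x - 3)*(x - 1)*(x + 1) + (x - 2)*(x - 1)*(x + 1)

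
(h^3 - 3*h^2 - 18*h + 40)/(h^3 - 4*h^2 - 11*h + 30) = (h + 4)/(h + 3)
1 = 1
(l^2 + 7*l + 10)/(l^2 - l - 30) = (l + 2)/(l - 6)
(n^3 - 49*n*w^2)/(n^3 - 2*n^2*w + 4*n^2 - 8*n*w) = (n^2 - 49*w^2)/(n^2 - 2*n*w + 4*n - 8*w)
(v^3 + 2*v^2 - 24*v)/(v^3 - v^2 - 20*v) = (-v^2 - 2*v + 24)/(-v^2 + v + 20)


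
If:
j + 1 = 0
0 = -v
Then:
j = -1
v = 0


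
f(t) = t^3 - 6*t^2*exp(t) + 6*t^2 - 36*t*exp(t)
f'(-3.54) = -3.18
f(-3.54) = 32.34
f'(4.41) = -29865.14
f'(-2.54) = -7.40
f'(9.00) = -7729991.07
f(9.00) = -6562282.98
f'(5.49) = -116214.52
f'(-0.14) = -27.18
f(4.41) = -22458.55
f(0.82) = -71.60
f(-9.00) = -243.02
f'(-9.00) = 134.99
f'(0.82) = -168.41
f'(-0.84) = -7.93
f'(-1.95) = -7.04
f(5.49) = -91343.34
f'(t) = -6*t^2*exp(t) + 3*t^2 - 48*t*exp(t) + 12*t - 36*exp(t)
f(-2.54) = 26.48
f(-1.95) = 22.14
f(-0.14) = 4.39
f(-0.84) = 14.87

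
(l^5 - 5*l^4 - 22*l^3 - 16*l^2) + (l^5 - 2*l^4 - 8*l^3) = 2*l^5 - 7*l^4 - 30*l^3 - 16*l^2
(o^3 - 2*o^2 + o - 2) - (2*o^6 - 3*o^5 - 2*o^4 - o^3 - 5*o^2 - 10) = -2*o^6 + 3*o^5 + 2*o^4 + 2*o^3 + 3*o^2 + o + 8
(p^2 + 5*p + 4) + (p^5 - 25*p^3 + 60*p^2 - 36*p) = p^5 - 25*p^3 + 61*p^2 - 31*p + 4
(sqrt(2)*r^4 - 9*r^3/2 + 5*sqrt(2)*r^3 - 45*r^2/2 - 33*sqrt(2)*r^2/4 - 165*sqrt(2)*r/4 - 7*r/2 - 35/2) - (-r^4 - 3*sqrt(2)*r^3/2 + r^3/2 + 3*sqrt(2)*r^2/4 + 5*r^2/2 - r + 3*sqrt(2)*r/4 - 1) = r^4 + sqrt(2)*r^4 - 5*r^3 + 13*sqrt(2)*r^3/2 - 25*r^2 - 9*sqrt(2)*r^2 - 42*sqrt(2)*r - 5*r/2 - 33/2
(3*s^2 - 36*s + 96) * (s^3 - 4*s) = 3*s^5 - 36*s^4 + 84*s^3 + 144*s^2 - 384*s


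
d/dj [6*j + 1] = 6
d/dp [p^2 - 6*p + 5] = 2*p - 6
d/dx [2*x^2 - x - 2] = 4*x - 1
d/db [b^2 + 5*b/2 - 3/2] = 2*b + 5/2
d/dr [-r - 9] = -1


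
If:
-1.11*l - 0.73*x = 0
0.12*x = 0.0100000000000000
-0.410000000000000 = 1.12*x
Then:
No Solution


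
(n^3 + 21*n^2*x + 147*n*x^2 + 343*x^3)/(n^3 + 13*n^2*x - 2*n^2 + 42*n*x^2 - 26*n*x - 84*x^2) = (n^2 + 14*n*x + 49*x^2)/(n^2 + 6*n*x - 2*n - 12*x)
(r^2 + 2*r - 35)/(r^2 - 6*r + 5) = (r + 7)/(r - 1)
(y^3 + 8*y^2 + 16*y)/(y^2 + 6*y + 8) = y*(y + 4)/(y + 2)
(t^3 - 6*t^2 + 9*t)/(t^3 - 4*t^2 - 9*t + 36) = t*(t - 3)/(t^2 - t - 12)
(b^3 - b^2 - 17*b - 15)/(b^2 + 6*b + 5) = (b^2 - 2*b - 15)/(b + 5)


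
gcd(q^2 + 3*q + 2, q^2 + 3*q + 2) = q^2 + 3*q + 2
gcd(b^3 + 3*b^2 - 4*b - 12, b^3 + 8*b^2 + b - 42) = b^2 + b - 6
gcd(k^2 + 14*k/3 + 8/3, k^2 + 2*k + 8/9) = k + 2/3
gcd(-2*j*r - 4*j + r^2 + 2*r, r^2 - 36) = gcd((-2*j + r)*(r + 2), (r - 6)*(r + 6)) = 1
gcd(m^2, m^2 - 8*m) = m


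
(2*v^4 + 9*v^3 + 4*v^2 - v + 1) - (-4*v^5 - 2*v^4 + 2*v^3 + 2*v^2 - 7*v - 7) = 4*v^5 + 4*v^4 + 7*v^3 + 2*v^2 + 6*v + 8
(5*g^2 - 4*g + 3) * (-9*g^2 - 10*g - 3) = -45*g^4 - 14*g^3 - 2*g^2 - 18*g - 9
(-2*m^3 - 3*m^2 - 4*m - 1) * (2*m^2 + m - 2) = -4*m^5 - 8*m^4 - 7*m^3 + 7*m + 2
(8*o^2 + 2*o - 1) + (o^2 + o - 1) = 9*o^2 + 3*o - 2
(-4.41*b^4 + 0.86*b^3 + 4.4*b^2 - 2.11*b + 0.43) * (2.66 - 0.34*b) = 1.4994*b^5 - 12.023*b^4 + 0.7916*b^3 + 12.4214*b^2 - 5.7588*b + 1.1438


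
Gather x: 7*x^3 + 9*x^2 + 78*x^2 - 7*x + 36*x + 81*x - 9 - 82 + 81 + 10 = 7*x^3 + 87*x^2 + 110*x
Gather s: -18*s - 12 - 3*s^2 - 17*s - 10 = -3*s^2 - 35*s - 22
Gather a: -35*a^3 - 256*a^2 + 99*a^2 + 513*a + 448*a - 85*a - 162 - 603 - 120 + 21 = -35*a^3 - 157*a^2 + 876*a - 864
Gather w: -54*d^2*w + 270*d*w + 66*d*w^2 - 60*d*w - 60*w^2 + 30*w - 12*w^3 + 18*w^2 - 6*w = -12*w^3 + w^2*(66*d - 42) + w*(-54*d^2 + 210*d + 24)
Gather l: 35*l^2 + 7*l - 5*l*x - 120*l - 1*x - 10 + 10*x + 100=35*l^2 + l*(-5*x - 113) + 9*x + 90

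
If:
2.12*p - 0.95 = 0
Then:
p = 0.45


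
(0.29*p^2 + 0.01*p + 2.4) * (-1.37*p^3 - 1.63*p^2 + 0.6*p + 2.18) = -0.3973*p^5 - 0.4864*p^4 - 3.1303*p^3 - 3.2738*p^2 + 1.4618*p + 5.232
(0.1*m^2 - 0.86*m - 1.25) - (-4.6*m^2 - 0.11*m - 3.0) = 4.7*m^2 - 0.75*m + 1.75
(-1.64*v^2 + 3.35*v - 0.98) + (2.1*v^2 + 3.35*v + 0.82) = 0.46*v^2 + 6.7*v - 0.16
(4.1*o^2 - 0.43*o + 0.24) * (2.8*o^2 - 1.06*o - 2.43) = 11.48*o^4 - 5.55*o^3 - 8.8352*o^2 + 0.7905*o - 0.5832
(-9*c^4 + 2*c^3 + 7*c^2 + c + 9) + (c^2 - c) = -9*c^4 + 2*c^3 + 8*c^2 + 9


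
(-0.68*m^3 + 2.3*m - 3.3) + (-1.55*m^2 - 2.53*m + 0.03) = -0.68*m^3 - 1.55*m^2 - 0.23*m - 3.27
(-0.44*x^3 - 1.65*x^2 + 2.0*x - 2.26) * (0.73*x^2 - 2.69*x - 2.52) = -0.3212*x^5 - 0.0208999999999999*x^4 + 7.0073*x^3 - 2.8718*x^2 + 1.0394*x + 5.6952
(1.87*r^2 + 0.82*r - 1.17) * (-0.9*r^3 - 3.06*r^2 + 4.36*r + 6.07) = -1.683*r^5 - 6.4602*r^4 + 6.697*r^3 + 18.5063*r^2 - 0.1238*r - 7.1019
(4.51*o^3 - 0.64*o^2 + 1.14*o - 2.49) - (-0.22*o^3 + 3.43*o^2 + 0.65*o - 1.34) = 4.73*o^3 - 4.07*o^2 + 0.49*o - 1.15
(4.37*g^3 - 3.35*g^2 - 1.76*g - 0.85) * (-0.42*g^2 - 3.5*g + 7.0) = -1.8354*g^5 - 13.888*g^4 + 43.0542*g^3 - 16.933*g^2 - 9.345*g - 5.95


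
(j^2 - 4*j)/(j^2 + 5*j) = (j - 4)/(j + 5)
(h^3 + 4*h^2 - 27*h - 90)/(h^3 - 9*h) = (h^2 + h - 30)/(h*(h - 3))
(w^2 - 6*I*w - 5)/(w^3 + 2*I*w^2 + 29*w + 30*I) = (w - I)/(w^2 + 7*I*w - 6)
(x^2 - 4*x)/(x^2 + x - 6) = x*(x - 4)/(x^2 + x - 6)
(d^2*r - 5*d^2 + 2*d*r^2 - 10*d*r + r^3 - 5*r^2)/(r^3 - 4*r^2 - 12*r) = (-d^2*r + 5*d^2 - 2*d*r^2 + 10*d*r - r^3 + 5*r^2)/(r*(-r^2 + 4*r + 12))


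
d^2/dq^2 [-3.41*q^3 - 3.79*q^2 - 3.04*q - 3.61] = -20.46*q - 7.58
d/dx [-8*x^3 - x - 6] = -24*x^2 - 1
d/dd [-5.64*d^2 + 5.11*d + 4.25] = 5.11 - 11.28*d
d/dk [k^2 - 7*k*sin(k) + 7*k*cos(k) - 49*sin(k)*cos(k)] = -7*sqrt(2)*k*sin(k + pi/4) + 2*k - 49*cos(2*k) + 7*sqrt(2)*cos(k + pi/4)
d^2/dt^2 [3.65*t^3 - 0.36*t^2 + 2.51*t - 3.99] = 21.9*t - 0.72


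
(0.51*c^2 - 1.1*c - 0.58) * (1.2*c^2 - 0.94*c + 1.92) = 0.612*c^4 - 1.7994*c^3 + 1.3172*c^2 - 1.5668*c - 1.1136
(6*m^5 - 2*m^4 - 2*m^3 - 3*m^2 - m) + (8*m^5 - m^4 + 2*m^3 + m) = 14*m^5 - 3*m^4 - 3*m^2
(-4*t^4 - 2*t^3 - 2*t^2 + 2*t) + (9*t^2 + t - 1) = -4*t^4 - 2*t^3 + 7*t^2 + 3*t - 1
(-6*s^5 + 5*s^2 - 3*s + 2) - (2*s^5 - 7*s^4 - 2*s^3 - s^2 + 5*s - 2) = -8*s^5 + 7*s^4 + 2*s^3 + 6*s^2 - 8*s + 4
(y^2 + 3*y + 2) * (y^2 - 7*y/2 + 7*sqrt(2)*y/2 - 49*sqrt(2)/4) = y^4 - y^3/2 + 7*sqrt(2)*y^3/2 - 17*y^2/2 - 7*sqrt(2)*y^2/4 - 119*sqrt(2)*y/4 - 7*y - 49*sqrt(2)/2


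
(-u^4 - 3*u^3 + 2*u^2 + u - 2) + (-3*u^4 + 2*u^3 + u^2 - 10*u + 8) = -4*u^4 - u^3 + 3*u^2 - 9*u + 6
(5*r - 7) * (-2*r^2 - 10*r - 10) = -10*r^3 - 36*r^2 + 20*r + 70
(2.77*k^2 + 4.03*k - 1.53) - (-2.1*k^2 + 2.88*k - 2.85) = 4.87*k^2 + 1.15*k + 1.32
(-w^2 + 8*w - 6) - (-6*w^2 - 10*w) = 5*w^2 + 18*w - 6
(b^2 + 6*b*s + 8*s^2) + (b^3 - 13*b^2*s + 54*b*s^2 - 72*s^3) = b^3 - 13*b^2*s + b^2 + 54*b*s^2 + 6*b*s - 72*s^3 + 8*s^2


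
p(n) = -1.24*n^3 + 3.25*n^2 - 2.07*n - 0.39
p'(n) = -3.72*n^2 + 6.5*n - 2.07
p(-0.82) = 4.18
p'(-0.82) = -9.90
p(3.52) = -21.49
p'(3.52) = -25.28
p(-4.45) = 182.45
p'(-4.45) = -104.66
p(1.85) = -0.95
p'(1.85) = -2.78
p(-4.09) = 147.28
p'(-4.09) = -90.88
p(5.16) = -94.90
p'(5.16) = -67.58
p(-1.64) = 17.22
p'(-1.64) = -22.74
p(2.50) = -4.63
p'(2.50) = -9.07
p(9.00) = -659.73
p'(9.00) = -244.89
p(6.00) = -163.65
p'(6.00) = -96.99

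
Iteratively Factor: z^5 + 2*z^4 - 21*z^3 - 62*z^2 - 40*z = (z + 4)*(z^4 - 2*z^3 - 13*z^2 - 10*z) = (z + 2)*(z + 4)*(z^3 - 4*z^2 - 5*z) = (z - 5)*(z + 2)*(z + 4)*(z^2 + z) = (z - 5)*(z + 1)*(z + 2)*(z + 4)*(z)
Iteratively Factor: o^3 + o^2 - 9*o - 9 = (o - 3)*(o^2 + 4*o + 3) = (o - 3)*(o + 3)*(o + 1)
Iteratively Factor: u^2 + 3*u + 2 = (u + 1)*(u + 2)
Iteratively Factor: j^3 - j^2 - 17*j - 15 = (j + 3)*(j^2 - 4*j - 5) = (j - 5)*(j + 3)*(j + 1)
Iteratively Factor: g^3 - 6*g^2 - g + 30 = (g - 3)*(g^2 - 3*g - 10) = (g - 5)*(g - 3)*(g + 2)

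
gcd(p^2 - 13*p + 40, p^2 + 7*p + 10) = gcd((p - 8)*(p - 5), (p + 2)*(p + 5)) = 1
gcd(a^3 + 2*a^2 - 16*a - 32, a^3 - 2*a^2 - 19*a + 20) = a + 4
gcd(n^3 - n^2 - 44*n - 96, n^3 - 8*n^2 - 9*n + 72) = n^2 - 5*n - 24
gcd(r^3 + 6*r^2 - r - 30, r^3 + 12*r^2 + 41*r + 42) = r + 3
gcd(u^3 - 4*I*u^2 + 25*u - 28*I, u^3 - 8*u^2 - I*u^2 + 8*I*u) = u - I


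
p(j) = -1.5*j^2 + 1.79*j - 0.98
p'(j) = 1.79 - 3.0*j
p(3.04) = -9.40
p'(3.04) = -7.33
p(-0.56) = -2.45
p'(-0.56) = 3.47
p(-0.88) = -3.72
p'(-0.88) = 4.43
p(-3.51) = -25.74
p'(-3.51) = 12.32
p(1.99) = -3.36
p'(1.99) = -4.18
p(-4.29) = -36.27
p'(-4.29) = 14.66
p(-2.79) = -17.65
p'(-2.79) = 10.16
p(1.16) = -0.92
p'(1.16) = -1.69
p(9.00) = -106.37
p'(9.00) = -25.21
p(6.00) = -44.24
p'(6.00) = -16.21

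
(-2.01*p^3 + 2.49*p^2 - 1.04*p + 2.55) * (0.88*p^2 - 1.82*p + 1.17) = -1.7688*p^5 + 5.8494*p^4 - 7.7987*p^3 + 7.0501*p^2 - 5.8578*p + 2.9835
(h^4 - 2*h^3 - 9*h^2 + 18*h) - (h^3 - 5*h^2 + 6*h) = h^4 - 3*h^3 - 4*h^2 + 12*h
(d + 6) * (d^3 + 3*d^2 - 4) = d^4 + 9*d^3 + 18*d^2 - 4*d - 24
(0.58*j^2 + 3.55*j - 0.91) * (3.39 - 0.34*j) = -0.1972*j^3 + 0.7592*j^2 + 12.3439*j - 3.0849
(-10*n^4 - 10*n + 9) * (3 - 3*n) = 30*n^5 - 30*n^4 + 30*n^2 - 57*n + 27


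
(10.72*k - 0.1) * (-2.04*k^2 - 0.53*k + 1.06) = -21.8688*k^3 - 5.4776*k^2 + 11.4162*k - 0.106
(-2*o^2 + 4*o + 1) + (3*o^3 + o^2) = 3*o^3 - o^2 + 4*o + 1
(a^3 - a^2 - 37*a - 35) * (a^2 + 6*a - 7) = a^5 + 5*a^4 - 50*a^3 - 250*a^2 + 49*a + 245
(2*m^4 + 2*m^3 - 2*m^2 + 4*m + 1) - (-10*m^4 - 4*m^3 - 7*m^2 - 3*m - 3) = 12*m^4 + 6*m^3 + 5*m^2 + 7*m + 4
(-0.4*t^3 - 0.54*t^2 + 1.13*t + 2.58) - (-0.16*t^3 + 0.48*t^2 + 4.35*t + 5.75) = -0.24*t^3 - 1.02*t^2 - 3.22*t - 3.17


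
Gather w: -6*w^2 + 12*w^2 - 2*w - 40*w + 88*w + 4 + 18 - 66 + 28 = 6*w^2 + 46*w - 16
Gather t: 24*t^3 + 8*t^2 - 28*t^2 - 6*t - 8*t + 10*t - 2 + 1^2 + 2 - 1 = 24*t^3 - 20*t^2 - 4*t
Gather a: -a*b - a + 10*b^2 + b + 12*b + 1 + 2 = a*(-b - 1) + 10*b^2 + 13*b + 3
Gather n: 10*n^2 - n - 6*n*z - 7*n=10*n^2 + n*(-6*z - 8)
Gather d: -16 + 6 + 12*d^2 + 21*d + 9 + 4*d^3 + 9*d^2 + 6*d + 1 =4*d^3 + 21*d^2 + 27*d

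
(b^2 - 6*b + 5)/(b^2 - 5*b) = (b - 1)/b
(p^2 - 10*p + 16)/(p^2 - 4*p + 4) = (p - 8)/(p - 2)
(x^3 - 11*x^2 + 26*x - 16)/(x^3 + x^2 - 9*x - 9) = (x^3 - 11*x^2 + 26*x - 16)/(x^3 + x^2 - 9*x - 9)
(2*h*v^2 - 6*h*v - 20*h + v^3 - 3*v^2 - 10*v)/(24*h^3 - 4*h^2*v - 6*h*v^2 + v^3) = (v^2 - 3*v - 10)/(12*h^2 - 8*h*v + v^2)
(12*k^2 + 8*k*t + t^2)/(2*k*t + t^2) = (6*k + t)/t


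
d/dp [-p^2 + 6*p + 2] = 6 - 2*p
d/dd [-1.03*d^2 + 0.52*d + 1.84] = 0.52 - 2.06*d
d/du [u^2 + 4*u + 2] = 2*u + 4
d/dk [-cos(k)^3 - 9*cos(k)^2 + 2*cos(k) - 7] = (3*cos(k)^2 + 18*cos(k) - 2)*sin(k)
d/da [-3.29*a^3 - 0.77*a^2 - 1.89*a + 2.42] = -9.87*a^2 - 1.54*a - 1.89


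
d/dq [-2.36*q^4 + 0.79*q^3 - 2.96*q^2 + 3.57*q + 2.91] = -9.44*q^3 + 2.37*q^2 - 5.92*q + 3.57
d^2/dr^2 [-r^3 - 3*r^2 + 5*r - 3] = -6*r - 6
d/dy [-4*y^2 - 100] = -8*y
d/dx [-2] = 0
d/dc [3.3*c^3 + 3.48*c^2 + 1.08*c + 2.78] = 9.9*c^2 + 6.96*c + 1.08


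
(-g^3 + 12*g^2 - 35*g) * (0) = 0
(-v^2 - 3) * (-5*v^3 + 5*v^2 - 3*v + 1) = 5*v^5 - 5*v^4 + 18*v^3 - 16*v^2 + 9*v - 3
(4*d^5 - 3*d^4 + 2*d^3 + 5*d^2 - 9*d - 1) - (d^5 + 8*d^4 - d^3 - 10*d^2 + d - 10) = 3*d^5 - 11*d^4 + 3*d^3 + 15*d^2 - 10*d + 9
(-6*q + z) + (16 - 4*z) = -6*q - 3*z + 16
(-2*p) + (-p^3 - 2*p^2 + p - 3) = -p^3 - 2*p^2 - p - 3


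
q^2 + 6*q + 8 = (q + 2)*(q + 4)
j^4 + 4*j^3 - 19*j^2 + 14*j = j*(j - 2)*(j - 1)*(j + 7)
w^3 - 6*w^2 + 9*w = w*(w - 3)^2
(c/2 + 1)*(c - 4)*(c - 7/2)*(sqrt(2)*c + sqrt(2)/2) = sqrt(2)*c^4/2 - 5*sqrt(2)*c^3/2 - 15*sqrt(2)*c^2/8 + 55*sqrt(2)*c/4 + 7*sqrt(2)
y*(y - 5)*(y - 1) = y^3 - 6*y^2 + 5*y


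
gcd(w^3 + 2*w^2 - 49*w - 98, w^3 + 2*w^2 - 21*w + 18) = 1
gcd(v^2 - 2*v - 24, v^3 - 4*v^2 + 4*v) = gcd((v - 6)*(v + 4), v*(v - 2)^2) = 1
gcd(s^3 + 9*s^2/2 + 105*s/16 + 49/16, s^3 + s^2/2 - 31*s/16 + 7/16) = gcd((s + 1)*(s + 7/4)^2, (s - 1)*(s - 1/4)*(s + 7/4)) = s + 7/4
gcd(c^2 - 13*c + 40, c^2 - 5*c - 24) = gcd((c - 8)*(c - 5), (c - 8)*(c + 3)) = c - 8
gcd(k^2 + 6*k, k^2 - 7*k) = k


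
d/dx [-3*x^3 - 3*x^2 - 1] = 3*x*(-3*x - 2)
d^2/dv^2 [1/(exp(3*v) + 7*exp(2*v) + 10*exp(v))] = (-(exp(2*v) + 7*exp(v) + 10)*(9*exp(2*v) + 28*exp(v) + 10) + 2*(3*exp(2*v) + 14*exp(v) + 10)^2)*exp(-v)/(exp(2*v) + 7*exp(v) + 10)^3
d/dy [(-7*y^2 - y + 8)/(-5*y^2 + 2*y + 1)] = (-19*y^2 + 66*y - 17)/(25*y^4 - 20*y^3 - 6*y^2 + 4*y + 1)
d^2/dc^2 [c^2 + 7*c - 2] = 2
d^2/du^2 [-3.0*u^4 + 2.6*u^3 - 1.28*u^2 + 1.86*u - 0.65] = -36.0*u^2 + 15.6*u - 2.56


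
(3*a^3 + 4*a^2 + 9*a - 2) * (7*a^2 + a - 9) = 21*a^5 + 31*a^4 + 40*a^3 - 41*a^2 - 83*a + 18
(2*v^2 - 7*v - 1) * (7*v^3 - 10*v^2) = 14*v^5 - 69*v^4 + 63*v^3 + 10*v^2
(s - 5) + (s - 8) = 2*s - 13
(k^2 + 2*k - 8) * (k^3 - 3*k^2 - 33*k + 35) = k^5 - k^4 - 47*k^3 - 7*k^2 + 334*k - 280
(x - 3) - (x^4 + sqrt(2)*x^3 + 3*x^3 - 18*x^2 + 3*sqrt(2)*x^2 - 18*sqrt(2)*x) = -x^4 - 3*x^3 - sqrt(2)*x^3 - 3*sqrt(2)*x^2 + 18*x^2 + x + 18*sqrt(2)*x - 3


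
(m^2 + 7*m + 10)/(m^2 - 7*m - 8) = (m^2 + 7*m + 10)/(m^2 - 7*m - 8)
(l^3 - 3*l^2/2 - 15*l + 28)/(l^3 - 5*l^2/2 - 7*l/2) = (l^2 + 2*l - 8)/(l*(l + 1))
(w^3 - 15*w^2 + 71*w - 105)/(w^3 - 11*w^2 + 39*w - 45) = (w - 7)/(w - 3)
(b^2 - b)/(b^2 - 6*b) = (b - 1)/(b - 6)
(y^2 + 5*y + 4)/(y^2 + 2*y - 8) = (y + 1)/(y - 2)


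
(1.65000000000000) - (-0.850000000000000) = 2.50000000000000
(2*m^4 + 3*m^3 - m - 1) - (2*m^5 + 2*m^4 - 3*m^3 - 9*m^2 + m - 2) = -2*m^5 + 6*m^3 + 9*m^2 - 2*m + 1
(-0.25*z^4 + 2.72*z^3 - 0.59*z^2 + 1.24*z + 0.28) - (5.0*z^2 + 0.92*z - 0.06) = -0.25*z^4 + 2.72*z^3 - 5.59*z^2 + 0.32*z + 0.34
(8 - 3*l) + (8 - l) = 16 - 4*l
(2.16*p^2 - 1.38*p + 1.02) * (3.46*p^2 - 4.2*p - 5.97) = 7.4736*p^4 - 13.8468*p^3 - 3.57*p^2 + 3.9546*p - 6.0894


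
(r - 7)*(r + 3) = r^2 - 4*r - 21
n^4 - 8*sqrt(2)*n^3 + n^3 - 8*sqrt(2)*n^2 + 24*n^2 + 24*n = n*(n + 1)*(n - 6*sqrt(2))*(n - 2*sqrt(2))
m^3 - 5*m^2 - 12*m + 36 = (m - 6)*(m - 2)*(m + 3)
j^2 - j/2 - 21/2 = (j - 7/2)*(j + 3)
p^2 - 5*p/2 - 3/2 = (p - 3)*(p + 1/2)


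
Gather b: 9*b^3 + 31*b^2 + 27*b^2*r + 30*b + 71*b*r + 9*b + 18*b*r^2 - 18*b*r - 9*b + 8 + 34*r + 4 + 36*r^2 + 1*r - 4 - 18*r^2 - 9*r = 9*b^3 + b^2*(27*r + 31) + b*(18*r^2 + 53*r + 30) + 18*r^2 + 26*r + 8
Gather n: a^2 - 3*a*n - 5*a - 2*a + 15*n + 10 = a^2 - 7*a + n*(15 - 3*a) + 10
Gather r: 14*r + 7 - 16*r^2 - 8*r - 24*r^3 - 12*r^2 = -24*r^3 - 28*r^2 + 6*r + 7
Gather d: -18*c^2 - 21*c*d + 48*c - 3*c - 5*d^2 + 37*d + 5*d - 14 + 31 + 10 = -18*c^2 + 45*c - 5*d^2 + d*(42 - 21*c) + 27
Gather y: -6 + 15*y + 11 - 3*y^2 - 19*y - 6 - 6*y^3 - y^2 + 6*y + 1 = -6*y^3 - 4*y^2 + 2*y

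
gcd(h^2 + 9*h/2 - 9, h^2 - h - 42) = h + 6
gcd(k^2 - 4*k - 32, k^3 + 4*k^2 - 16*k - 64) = k + 4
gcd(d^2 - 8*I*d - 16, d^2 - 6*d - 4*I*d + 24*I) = d - 4*I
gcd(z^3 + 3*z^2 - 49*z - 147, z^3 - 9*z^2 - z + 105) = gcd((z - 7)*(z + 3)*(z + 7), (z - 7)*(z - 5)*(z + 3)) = z^2 - 4*z - 21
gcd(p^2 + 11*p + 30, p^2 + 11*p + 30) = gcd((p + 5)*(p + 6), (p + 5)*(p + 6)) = p^2 + 11*p + 30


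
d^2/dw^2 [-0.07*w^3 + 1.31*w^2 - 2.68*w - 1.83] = 2.62 - 0.42*w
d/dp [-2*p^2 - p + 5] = -4*p - 1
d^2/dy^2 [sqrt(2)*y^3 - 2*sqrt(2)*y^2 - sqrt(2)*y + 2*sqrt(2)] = sqrt(2)*(6*y - 4)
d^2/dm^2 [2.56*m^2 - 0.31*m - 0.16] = 5.12000000000000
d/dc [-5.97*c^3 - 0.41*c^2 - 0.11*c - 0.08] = -17.91*c^2 - 0.82*c - 0.11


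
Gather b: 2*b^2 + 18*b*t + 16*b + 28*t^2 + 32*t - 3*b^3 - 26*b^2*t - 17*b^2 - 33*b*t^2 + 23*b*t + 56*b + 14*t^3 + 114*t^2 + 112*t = -3*b^3 + b^2*(-26*t - 15) + b*(-33*t^2 + 41*t + 72) + 14*t^3 + 142*t^2 + 144*t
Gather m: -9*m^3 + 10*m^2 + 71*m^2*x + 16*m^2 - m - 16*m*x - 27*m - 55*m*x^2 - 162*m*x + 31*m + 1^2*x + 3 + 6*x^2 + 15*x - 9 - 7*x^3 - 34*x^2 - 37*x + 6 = -9*m^3 + m^2*(71*x + 26) + m*(-55*x^2 - 178*x + 3) - 7*x^3 - 28*x^2 - 21*x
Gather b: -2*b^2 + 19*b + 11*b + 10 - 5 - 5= -2*b^2 + 30*b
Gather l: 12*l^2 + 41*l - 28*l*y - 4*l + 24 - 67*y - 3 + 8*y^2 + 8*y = 12*l^2 + l*(37 - 28*y) + 8*y^2 - 59*y + 21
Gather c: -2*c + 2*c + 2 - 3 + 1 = 0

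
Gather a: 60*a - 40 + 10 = 60*a - 30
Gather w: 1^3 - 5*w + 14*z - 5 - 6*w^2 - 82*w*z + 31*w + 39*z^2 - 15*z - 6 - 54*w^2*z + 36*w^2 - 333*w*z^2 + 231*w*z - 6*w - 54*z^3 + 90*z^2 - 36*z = w^2*(30 - 54*z) + w*(-333*z^2 + 149*z + 20) - 54*z^3 + 129*z^2 - 37*z - 10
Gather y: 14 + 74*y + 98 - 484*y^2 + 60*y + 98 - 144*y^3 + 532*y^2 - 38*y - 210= -144*y^3 + 48*y^2 + 96*y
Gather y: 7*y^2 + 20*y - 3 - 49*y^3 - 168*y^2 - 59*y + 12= -49*y^3 - 161*y^2 - 39*y + 9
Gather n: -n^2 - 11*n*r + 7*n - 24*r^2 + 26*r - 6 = -n^2 + n*(7 - 11*r) - 24*r^2 + 26*r - 6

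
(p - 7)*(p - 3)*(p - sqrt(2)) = p^3 - 10*p^2 - sqrt(2)*p^2 + 10*sqrt(2)*p + 21*p - 21*sqrt(2)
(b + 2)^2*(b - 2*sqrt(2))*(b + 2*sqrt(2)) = b^4 + 4*b^3 - 4*b^2 - 32*b - 32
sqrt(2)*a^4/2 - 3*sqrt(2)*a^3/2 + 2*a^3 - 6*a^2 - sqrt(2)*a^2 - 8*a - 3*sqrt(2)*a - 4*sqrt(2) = (a - 4)*(a + sqrt(2))^2*(sqrt(2)*a/2 + sqrt(2)/2)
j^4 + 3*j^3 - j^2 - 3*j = j*(j - 1)*(j + 1)*(j + 3)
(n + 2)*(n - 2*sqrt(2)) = n^2 - 2*sqrt(2)*n + 2*n - 4*sqrt(2)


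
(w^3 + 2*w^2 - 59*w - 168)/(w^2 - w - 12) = (w^2 - w - 56)/(w - 4)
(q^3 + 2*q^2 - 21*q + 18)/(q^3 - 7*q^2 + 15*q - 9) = (q + 6)/(q - 3)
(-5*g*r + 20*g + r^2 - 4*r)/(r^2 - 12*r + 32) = (-5*g + r)/(r - 8)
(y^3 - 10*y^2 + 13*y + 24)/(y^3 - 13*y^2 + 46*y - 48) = (y + 1)/(y - 2)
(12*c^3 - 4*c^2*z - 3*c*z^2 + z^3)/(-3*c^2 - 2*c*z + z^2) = (-4*c^2 + z^2)/(c + z)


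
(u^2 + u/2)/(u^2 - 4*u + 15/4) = 2*u*(2*u + 1)/(4*u^2 - 16*u + 15)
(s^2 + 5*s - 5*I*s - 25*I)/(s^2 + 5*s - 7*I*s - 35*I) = (s - 5*I)/(s - 7*I)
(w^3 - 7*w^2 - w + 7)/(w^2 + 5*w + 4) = (w^2 - 8*w + 7)/(w + 4)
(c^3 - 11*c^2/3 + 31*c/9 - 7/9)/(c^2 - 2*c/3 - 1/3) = (9*c^2 - 24*c + 7)/(3*(3*c + 1))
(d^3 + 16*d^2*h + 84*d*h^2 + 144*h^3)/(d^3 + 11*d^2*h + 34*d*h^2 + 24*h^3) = (d + 6*h)/(d + h)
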